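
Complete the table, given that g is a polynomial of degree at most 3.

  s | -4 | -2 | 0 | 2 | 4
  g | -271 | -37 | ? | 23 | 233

-3

The 4 known values determine g uniquely (degree ≤ 3).
Evaluate each Lagrange basis at s = 0:
L_0(0) = (2)·(-2)·(-4)/[(-2)·(-6)·(-8)] = -1/6
L_1(0) = (4)·(-2)·(-4)/[(2)·(-4)·(-6)] = 2/3
L_2(0) = (4)·(2)·(-4)/[(6)·(4)·(-2)] = 2/3
L_3(0) = (4)·(2)·(-2)/[(8)·(6)·(2)] = -1/6
Sum: (-271)·(-1/6) + (-37)·(2/3) + 23·(2/3) + 233·(-1/6) = -3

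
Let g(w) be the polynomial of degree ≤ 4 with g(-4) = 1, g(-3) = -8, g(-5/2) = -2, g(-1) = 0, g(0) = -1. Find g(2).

Using Newton's divided-difference form:
g[-4,-3] = (-8 - 1) / (-3 - (-4)) = -9
g[-3,-5/2] = (-2 - (-8)) / (-5/2 - (-3)) = 12
g[-5/2,-1] = (0 - (-2)) / (-1 - (-5/2)) = 4/3
g[-1,0] = (-1 - 0) / (0 - (-1)) = -1
g[-4,-3,-5/2] = (12 - (-9)) / (-5/2 - (-4)) = 14
g[-3,-5/2,-1] = (4/3 - 12) / (-1 - (-3)) = -16/3
g[-5/2,-1,0] = (-1 - 4/3) / (0 - (-5/2)) = -14/15
g[-4,-3,-5/2,-1] = (-16/3 - 14) / (-1 - (-4)) = -58/9
g[-3,-5/2,-1,0] = (-14/15 - (-16/3)) / (0 - (-3)) = 22/15
g[-4,-3,-5/2,-1,0] = (22/15 - (-58/9)) / (0 - (-4)) = 89/45
g(2) = 1 + (-9)·(6) + 14·(6)·(5) + (-58/9)·(6)·(5)·(9/2) + (89/45)·(6)·(5)·(9/2)·(3) = 298

298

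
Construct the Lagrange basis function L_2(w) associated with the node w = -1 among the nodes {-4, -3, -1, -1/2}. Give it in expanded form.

L_2(w) = -(1/3)w^3 - (5/2)w^2 - (31/6)w - 2

L_2(w) = (w + 4)(w + 3)(w + 1/2) / [(3)·(2)·(-1/2)]
       = (w^3 + (15/2)w^2 + (31/2)w + 6) / (-3)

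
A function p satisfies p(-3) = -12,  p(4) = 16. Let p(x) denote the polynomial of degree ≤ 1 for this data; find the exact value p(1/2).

2

Evaluate each Lagrange basis at x = 1/2:
L_0(1/2) = (-7/2)/[(-7)] = 1/2
L_1(1/2) = (7/2)/[(7)] = 1/2
Sum: (-12)·(1/2) + 16·(1/2) = 2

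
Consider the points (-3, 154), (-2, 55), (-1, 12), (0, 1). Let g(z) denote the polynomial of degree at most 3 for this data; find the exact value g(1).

-2

L_0(1) = (3)·(2)·(1)/[(-1)·(-2)·(-3)] = -1
L_1(1) = (4)·(2)·(1)/[(1)·(-1)·(-2)] = 4
L_2(1) = (4)·(3)·(1)/[(2)·(1)·(-1)] = -6
L_3(1) = (4)·(3)·(2)/[(3)·(2)·(1)] = 4
Sum: 154·(-1) + 55·(4) + 12·(-6) + 1·(4) = -2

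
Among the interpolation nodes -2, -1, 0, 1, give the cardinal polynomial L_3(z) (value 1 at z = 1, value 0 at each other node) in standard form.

L_3(z) = (z + 2)(z + 1)z / [(3)·(2)·(1)]
       = (z^3 + 3z^2 + 2z) / (6)

L_3(z) = (1/6)z^3 + (1/2)z^2 + (1/3)z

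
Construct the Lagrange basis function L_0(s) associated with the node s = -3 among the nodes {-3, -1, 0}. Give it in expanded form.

L_0(s) = (s + 1)s / [(-2)·(-3)]
       = (s^2 + s) / (6)

L_0(s) = (1/6)s^2 + (1/6)s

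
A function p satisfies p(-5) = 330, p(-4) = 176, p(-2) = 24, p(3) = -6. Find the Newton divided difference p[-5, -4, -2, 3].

p[-5,-4] = (176 - 330) / (-4 - (-5)) = -154
p[-4,-2] = (24 - 176) / (-2 - (-4)) = -76
p[-2,3] = (-6 - 24) / (3 - (-2)) = -6
p[-5,-4,-2] = (-76 - (-154)) / (-2 - (-5)) = 26
p[-4,-2,3] = (-6 - (-76)) / (3 - (-4)) = 10
p[-5,-4,-2,3] = (10 - 26) / (3 - (-5)) = -2

-2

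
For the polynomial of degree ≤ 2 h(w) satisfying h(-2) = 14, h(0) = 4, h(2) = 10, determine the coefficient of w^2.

Build the Lagrange basis polynomials:
L_0(w) = w(w - 2) / [8] = (1/8)w^2 - (1/4)w
L_1(w) = (w + 2)(w - 2) / [-4] = -(1/4)w^2 + 1
L_2(w) = (w + 2)w / [8] = (1/8)w^2 + (1/4)w
h(w) = 14·L_0 + 4·L_1 + 10·L_2
Only the coefficient of w^2 is needed; take it from each L_i and combine:
14·(1/8) + 4·(-1/4) + 10·(1/8) = 2

2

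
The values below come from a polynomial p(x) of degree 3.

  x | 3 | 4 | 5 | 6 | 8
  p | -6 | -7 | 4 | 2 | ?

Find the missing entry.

The 4 known values determine p uniquely (degree ≤ 3).
Evaluate each Lagrange basis at x = 8:
L_0(8) = (4)·(3)·(2)/[(-1)·(-2)·(-3)] = -4
L_1(8) = (5)·(3)·(2)/[(1)·(-1)·(-2)] = 15
L_2(8) = (5)·(4)·(2)/[(2)·(1)·(-1)] = -20
L_3(8) = (5)·(4)·(3)/[(3)·(2)·(1)] = 10
Sum: (-6)·(-4) + (-7)·(15) + 4·(-20) + 2·(10) = -141

-141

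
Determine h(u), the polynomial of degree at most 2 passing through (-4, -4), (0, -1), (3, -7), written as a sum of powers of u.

Newton's divided differences:
h[-4,0] = (-1 - (-4)) / (0 - (-4)) = 3/4
h[0,3] = (-7 - (-1)) / (3 - 0) = -2
h[-4,0,3] = (-2 - 3/4) / (3 - (-4)) = -11/28
h(u) = -4 + (3/4)·(u + 4) + (-11/28)·(u + 4)u
Expanding: h(u) = -(11/28)u^2 - (23/28)u - 1

h(u) = -(11/28)u^2 - (23/28)u - 1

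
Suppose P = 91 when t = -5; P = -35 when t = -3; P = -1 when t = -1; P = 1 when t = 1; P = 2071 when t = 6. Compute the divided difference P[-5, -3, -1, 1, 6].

P[-5,-3] = (-35 - 91) / (-3 - (-5)) = -63
P[-3,-1] = (-1 - (-35)) / (-1 - (-3)) = 17
P[-1,1] = (1 - (-1)) / (1 - (-1)) = 1
P[1,6] = (2071 - 1) / (6 - 1) = 414
P[-5,-3,-1] = (17 - (-63)) / (-1 - (-5)) = 20
P[-3,-1,1] = (1 - 17) / (1 - (-3)) = -4
P[-1,1,6] = (414 - 1) / (6 - (-1)) = 59
P[-5,-3,-1,1] = (-4 - 20) / (1 - (-5)) = -4
P[-3,-1,1,6] = (59 - (-4)) / (6 - (-3)) = 7
P[-5,-3,-1,1,6] = (7 - (-4)) / (6 - (-5)) = 1

1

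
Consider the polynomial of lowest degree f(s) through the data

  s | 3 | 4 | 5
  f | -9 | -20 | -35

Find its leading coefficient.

L_0(s) = (s - 4)(s - 5) / [2] = (1/2)s^2 - (9/2)s + 10
L_1(s) = (s - 3)(s - 5) / [-1] = -s^2 + 8s - 15
L_2(s) = (s - 3)(s - 4) / [2] = (1/2)s^2 - (7/2)s + 6
f(s) = (-9)·L_0 + (-20)·L_1 + (-35)·L_2
Only the coefficient of s^2 is needed; take it from each L_i and combine:
(-9)·(1/2) + (-20)·(-1) + (-35)·(1/2) = -2

-2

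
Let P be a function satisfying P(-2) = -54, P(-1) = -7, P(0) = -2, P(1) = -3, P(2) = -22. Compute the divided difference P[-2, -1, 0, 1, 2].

P[-2,-1] = (-7 - (-54)) / (-1 - (-2)) = 47
P[-1,0] = (-2 - (-7)) / (0 - (-1)) = 5
P[0,1] = (-3 - (-2)) / (1 - 0) = -1
P[1,2] = (-22 - (-3)) / (2 - 1) = -19
P[-2,-1,0] = (5 - 47) / (0 - (-2)) = -21
P[-1,0,1] = (-1 - 5) / (1 - (-1)) = -3
P[0,1,2] = (-19 - (-1)) / (2 - 0) = -9
P[-2,-1,0,1] = (-3 - (-21)) / (1 - (-2)) = 6
P[-1,0,1,2] = (-9 - (-3)) / (2 - (-1)) = -2
P[-2,-1,0,1,2] = (-2 - 6) / (2 - (-2)) = -2

-2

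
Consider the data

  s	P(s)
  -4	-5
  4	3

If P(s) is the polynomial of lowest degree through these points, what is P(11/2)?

9/2

L_0(11/2) = (3/2)/[(-8)] = -3/16
L_1(11/2) = (19/2)/[(8)] = 19/16
Sum: (-5)·(-3/16) + 3·(19/16) = 9/2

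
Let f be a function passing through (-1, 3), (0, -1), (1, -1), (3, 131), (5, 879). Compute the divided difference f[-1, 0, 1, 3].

5

f[-1,0] = (-1 - 3) / (0 - (-1)) = -4
f[0,1] = (-1 - (-1)) / (1 - 0) = 0
f[1,3] = (131 - (-1)) / (3 - 1) = 66
f[-1,0,1] = (0 - (-4)) / (1 - (-1)) = 2
f[0,1,3] = (66 - 0) / (3 - 0) = 22
f[-1,0,1,3] = (22 - 2) / (3 - (-1)) = 5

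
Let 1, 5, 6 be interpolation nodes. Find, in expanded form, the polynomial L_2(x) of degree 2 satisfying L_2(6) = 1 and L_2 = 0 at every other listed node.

L_2(x) = (1/5)x^2 - (6/5)x + 1

L_2(x) = (x - 1)(x - 5) / [(5)·(1)]
       = (x^2 - 6x + 5) / (5)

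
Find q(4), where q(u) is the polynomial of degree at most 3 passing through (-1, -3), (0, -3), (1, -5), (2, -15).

Using Newton's divided-difference form:
q[-1,0] = (-3 - (-3)) / (0 - (-1)) = 0
q[0,1] = (-5 - (-3)) / (1 - 0) = -2
q[1,2] = (-15 - (-5)) / (2 - 1) = -10
q[-1,0,1] = (-2 - 0) / (1 - (-1)) = -1
q[0,1,2] = (-10 - (-2)) / (2 - 0) = -4
q[-1,0,1,2] = (-4 - (-1)) / (2 - (-1)) = -1
q(4) = -3 + 0·(5) + (-1)·(5)·(4) + (-1)·(5)·(4)·(3) = -83

-83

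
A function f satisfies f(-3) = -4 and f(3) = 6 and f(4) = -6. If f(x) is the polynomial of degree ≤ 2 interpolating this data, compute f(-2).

L_0(-2) = (-5)·(-6)/[(-6)·(-7)] = 5/7
L_1(-2) = (1)·(-6)/[(6)·(-1)] = 1
L_2(-2) = (1)·(-5)/[(7)·(1)] = -5/7
Sum: (-4)·(5/7) + 6·(1) + (-6)·(-5/7) = 52/7

52/7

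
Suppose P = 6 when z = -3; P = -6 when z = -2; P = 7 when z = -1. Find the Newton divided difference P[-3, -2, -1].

P[-3,-2] = (-6 - 6) / (-2 - (-3)) = -12
P[-2,-1] = (7 - (-6)) / (-1 - (-2)) = 13
P[-3,-2,-1] = (13 - (-12)) / (-1 - (-3)) = 25/2

25/2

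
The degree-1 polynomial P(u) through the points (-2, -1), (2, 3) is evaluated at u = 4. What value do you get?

5

L_0(4) = (2)/[(-4)] = -1/2
L_1(4) = (6)/[(4)] = 3/2
Sum: (-1)·(-1/2) + 3·(3/2) = 5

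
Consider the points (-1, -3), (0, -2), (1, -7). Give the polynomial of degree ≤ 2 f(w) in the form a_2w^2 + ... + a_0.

f(w) = -3w^2 - 2w - 2

Build the Lagrange basis polynomials:
L_0(w) = w(w - 1) / [2] = (1/2)w^2 - (1/2)w
L_1(w) = (w + 1)(w - 1) / [-1] = -w^2 + 1
L_2(w) = (w + 1)w / [2] = (1/2)w^2 + (1/2)w
f(w) = (-3)·L_0 + (-2)·L_1 + (-7)·L_2
  (-3)·L_0(w) = -(3/2)w^2 + (3/2)w
  (-2)·L_1(w) = 2w^2 - 2
  (-7)·L_2(w) = -(7/2)w^2 - (7/2)w
Adding term by term: -3w^2 - 2w - 2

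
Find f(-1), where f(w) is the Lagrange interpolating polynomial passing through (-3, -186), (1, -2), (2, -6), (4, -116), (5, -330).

Evaluate each Lagrange basis at w = -1:
L_0(-1) = (-2)·(-3)·(-5)·(-6)/[(-4)·(-5)·(-7)·(-8)] = 9/56
L_1(-1) = (2)·(-3)·(-5)·(-6)/[(4)·(-1)·(-3)·(-4)] = 15/4
L_2(-1) = (2)·(-2)·(-5)·(-6)/[(5)·(1)·(-2)·(-3)] = -4
L_3(-1) = (2)·(-2)·(-3)·(-6)/[(7)·(3)·(2)·(-1)] = 12/7
L_4(-1) = (2)·(-2)·(-3)·(-5)/[(8)·(4)·(3)·(1)] = -5/8
Sum: (-186)·(9/56) + (-2)·(15/4) + (-6)·(-4) + (-116)·(12/7) + (-330)·(-5/8) = -6

-6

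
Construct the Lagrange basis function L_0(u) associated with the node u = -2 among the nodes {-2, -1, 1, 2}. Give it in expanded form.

L_0(u) = (u + 1)(u - 1)(u - 2) / [(-1)·(-3)·(-4)]
       = (u^3 - 2u^2 - u + 2) / (-12)

L_0(u) = -(1/12)u^3 + (1/6)u^2 + (1/12)u - 1/6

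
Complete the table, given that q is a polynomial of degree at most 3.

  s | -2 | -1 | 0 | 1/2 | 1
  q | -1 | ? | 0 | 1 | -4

-37/5

The 4 known values determine q uniquely (degree ≤ 3).
Evaluate each Lagrange basis at s = -1:
L_0(-1) = (-1)·(-3/2)·(-2)/[(-2)·(-5/2)·(-3)] = 1/5
L_1(-1) = (1)·(-3/2)·(-2)/[(2)·(-1/2)·(-1)] = 3
L_2(-1) = (1)·(-1)·(-2)/[(5/2)·(1/2)·(-1/2)] = -16/5
L_3(-1) = (1)·(-1)·(-3/2)/[(3)·(1)·(1/2)] = 1
Sum: (-1)·(1/5) + 0 + 1·(-16/5) + (-4)·(1) = -37/5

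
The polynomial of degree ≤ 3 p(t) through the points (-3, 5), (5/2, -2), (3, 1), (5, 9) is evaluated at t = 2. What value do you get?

L_0(2) = (-1/2)·(-1)·(-3)/[(-11/2)·(-6)·(-8)] = 1/176
L_1(2) = (5)·(-1)·(-3)/[(11/2)·(-1/2)·(-5/2)] = 24/11
L_2(2) = (5)·(-1/2)·(-3)/[(6)·(1/2)·(-2)] = -5/4
L_3(2) = (5)·(-1/2)·(-1)/[(8)·(5/2)·(2)] = 1/16
Sum: 5·(1/176) + (-2)·(24/11) + 1·(-5/4) + 9·(1/16) = -221/44

-221/44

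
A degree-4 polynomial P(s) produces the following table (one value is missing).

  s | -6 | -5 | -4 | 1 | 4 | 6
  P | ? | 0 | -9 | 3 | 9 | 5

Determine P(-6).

194/11

The 5 known values determine P uniquely (degree ≤ 4).
L_0(-6) = (-2)·(-7)·(-10)·(-12)/[(-1)·(-6)·(-9)·(-11)] = 280/99
L_1(-6) = (-1)·(-7)·(-10)·(-12)/[(1)·(-5)·(-8)·(-10)] = -21/10
L_2(-6) = (-1)·(-2)·(-10)·(-12)/[(6)·(5)·(-3)·(-5)] = 8/15
L_3(-6) = (-1)·(-2)·(-7)·(-12)/[(9)·(8)·(3)·(-2)] = -7/18
L_4(-6) = (-1)·(-2)·(-7)·(-10)/[(11)·(10)·(5)·(2)] = 7/55
Sum: 0 + (-9)·(-21/10) + 3·(8/15) + 9·(-7/18) + 5·(7/55) = 194/11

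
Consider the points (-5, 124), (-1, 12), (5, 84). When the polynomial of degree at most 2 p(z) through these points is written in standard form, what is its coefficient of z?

L_0(z) = (z + 1)(z - 5) / [40] = (1/40)z^2 - (1/10)z - 1/8
L_1(z) = (z + 5)(z - 5) / [-24] = -(1/24)z^2 + 25/24
L_2(z) = (z + 5)(z + 1) / [60] = (1/60)z^2 + (1/10)z + 1/12
p(z) = 124·L_0 + 12·L_1 + 84·L_2
Only the coefficient of z is needed; take it from each L_i and combine:
124·(-1/10) + 12·(0) + 84·(1/10) = -4

-4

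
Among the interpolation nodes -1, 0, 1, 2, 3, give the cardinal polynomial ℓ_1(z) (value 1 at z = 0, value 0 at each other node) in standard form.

ℓ_1(z) = -(1/6)z^4 + (5/6)z^3 - (5/6)z^2 - (5/6)z + 1

ℓ_1(z) = (z + 1)(z - 1)(z - 2)(z - 3) / [(1)·(-1)·(-2)·(-3)]
       = (z^4 - 5z^3 + 5z^2 + 5z - 6) / (-6)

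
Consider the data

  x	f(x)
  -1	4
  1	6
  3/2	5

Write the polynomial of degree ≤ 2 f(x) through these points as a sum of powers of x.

f(x) = -(6/5)x^2 + x + 31/5

Newton's divided differences:
f[-1,1] = (6 - 4) / (1 - (-1)) = 1
f[1,3/2] = (5 - 6) / (3/2 - 1) = -2
f[-1,1,3/2] = (-2 - 1) / (3/2 - (-1)) = -6/5
f(x) = 4 + 1·(x + 1) + (-6/5)·(x + 1)(x - 1)
Expanding: f(x) = -(6/5)x^2 + x + 31/5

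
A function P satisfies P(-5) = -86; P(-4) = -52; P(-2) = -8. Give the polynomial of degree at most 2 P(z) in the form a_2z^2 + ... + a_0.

P(z) = -4z^2 - 2z + 4

Newton's divided differences:
P[-5,-4] = (-52 - (-86)) / (-4 - (-5)) = 34
P[-4,-2] = (-8 - (-52)) / (-2 - (-4)) = 22
P[-5,-4,-2] = (22 - 34) / (-2 - (-5)) = -4
P(z) = -86 + 34·(z + 5) + (-4)·(z + 5)(z + 4)
Expanding: P(z) = -4z^2 - 2z + 4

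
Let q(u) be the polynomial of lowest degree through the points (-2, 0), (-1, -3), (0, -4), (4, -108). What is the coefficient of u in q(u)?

-2

L_0(u) = (u + 1)u(u - 4) / [-12] = -(1/12)u^3 + (1/4)u^2 + (1/3)u
L_1(u) = (u + 2)u(u - 4) / [5] = (1/5)u^3 - (2/5)u^2 - (8/5)u
L_2(u) = (u + 2)(u + 1)(u - 4) / [-8] = -(1/8)u^3 + (1/8)u^2 + (5/4)u + 1
L_3(u) = (u + 2)(u + 1)u / [120] = (1/120)u^3 + (1/40)u^2 + (1/60)u
q(u) = 0·L_0 + (-3)·L_1 + (-4)·L_2 + (-108)·L_3
Only the coefficient of u is needed; take it from each L_i and combine:
0·(1/3) + (-3)·(-8/5) + (-4)·(5/4) + (-108)·(1/60) = -2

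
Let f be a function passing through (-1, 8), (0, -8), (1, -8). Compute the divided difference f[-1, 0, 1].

8

f[-1,0] = (-8 - 8) / (0 - (-1)) = -16
f[0,1] = (-8 - (-8)) / (1 - 0) = 0
f[-1,0,1] = (0 - (-16)) / (1 - (-1)) = 8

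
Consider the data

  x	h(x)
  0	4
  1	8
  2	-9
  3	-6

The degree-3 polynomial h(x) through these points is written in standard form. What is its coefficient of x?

L_0(x) = (x - 1)(x - 2)(x - 3) / [-6] = -(1/6)x^3 + x^2 - (11/6)x + 1
L_1(x) = x(x - 2)(x - 3) / [2] = (1/2)x^3 - (5/2)x^2 + 3x
L_2(x) = x(x - 1)(x - 3) / [-2] = -(1/2)x^3 + 2x^2 - (3/2)x
L_3(x) = x(x - 1)(x - 2) / [6] = (1/6)x^3 - (1/2)x^2 + (1/3)x
h(x) = 4·L_0 + 8·L_1 + (-9)·L_2 + (-6)·L_3
Only the coefficient of x is needed; take it from each L_i and combine:
4·(-11/6) + 8·(3) + (-9)·(-3/2) + (-6)·(1/3) = 169/6

169/6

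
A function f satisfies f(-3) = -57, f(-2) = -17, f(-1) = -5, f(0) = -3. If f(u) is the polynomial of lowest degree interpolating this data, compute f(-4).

-143

Evaluate each Lagrange basis at u = -4:
L_0(-4) = (-2)·(-3)·(-4)/[(-1)·(-2)·(-3)] = 4
L_1(-4) = (-1)·(-3)·(-4)/[(1)·(-1)·(-2)] = -6
L_2(-4) = (-1)·(-2)·(-4)/[(2)·(1)·(-1)] = 4
L_3(-4) = (-1)·(-2)·(-3)/[(3)·(2)·(1)] = -1
Sum: (-57)·(4) + (-17)·(-6) + (-5)·(4) + (-3)·(-1) = -143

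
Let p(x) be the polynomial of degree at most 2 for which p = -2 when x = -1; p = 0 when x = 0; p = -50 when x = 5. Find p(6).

Evaluate each Lagrange basis at x = 6:
L_0(6) = (6)·(1)/[(-1)·(-6)] = 1
L_1(6) = (7)·(1)/[(1)·(-5)] = -7/5
L_2(6) = (7)·(6)/[(6)·(5)] = 7/5
Sum: (-2)·(1) + 0 + (-50)·(7/5) = -72

-72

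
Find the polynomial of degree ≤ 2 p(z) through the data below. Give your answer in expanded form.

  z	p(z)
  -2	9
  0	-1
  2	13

Build the Lagrange basis polynomials:
L_0(z) = z(z - 2) / [8] = (1/8)z^2 - (1/4)z
L_1(z) = (z + 2)(z - 2) / [-4] = -(1/4)z^2 + 1
L_2(z) = (z + 2)z / [8] = (1/8)z^2 + (1/4)z
p(z) = 9·L_0 + (-1)·L_1 + 13·L_2
  9·L_0(z) = (9/8)z^2 - (9/4)z
  (-1)·L_1(z) = (1/4)z^2 - 1
  13·L_2(z) = (13/8)z^2 + (13/4)z
Adding term by term: 3z^2 + z - 1

p(z) = 3z^2 + z - 1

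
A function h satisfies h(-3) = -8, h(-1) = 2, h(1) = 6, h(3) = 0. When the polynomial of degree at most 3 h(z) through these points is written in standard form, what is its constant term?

Build the Lagrange basis polynomials:
L_0(z) = (z + 1)(z - 1)(z - 3) / [-48] = -(1/48)z^3 + (1/16)z^2 + (1/48)z - 1/16
L_1(z) = (z + 3)(z - 1)(z - 3) / [16] = (1/16)z^3 - (1/16)z^2 - (9/16)z + 9/16
L_2(z) = (z + 3)(z + 1)(z - 3) / [-16] = -(1/16)z^3 - (1/16)z^2 + (9/16)z + 9/16
L_3(z) = (z + 3)(z + 1)(z - 1) / [48] = (1/48)z^3 + (1/16)z^2 - (1/48)z - 1/16
h(z) = (-8)·L_0 + 2·L_1 + 6·L_2 + 0·L_3
Only the constant term is needed; take it from each L_i and combine:
(-8)·(-1/16) + 2·(9/16) + 6·(9/16) + 0·(-1/16) = 5

5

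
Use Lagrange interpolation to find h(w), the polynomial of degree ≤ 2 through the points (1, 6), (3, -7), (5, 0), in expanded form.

h(w) = (5/2)w^2 - (33/2)w + 20

L_0(w) = (w - 3)(w - 5) / [8] = (1/8)w^2 - w + 15/8
L_1(w) = (w - 1)(w - 5) / [-4] = -(1/4)w^2 + (3/2)w - 5/4
L_2(w) = (w - 1)(w - 3) / [8] = (1/8)w^2 - (1/2)w + 3/8
h(w) = 6·L_0 + (-7)·L_1 + 0·L_2
  6·L_0(w) = (3/4)w^2 - 6w + 45/4
  (-7)·L_1(w) = (7/4)w^2 - (21/2)w + 35/4
  0·L_2(w) = 0
Adding term by term: (5/2)w^2 - (33/2)w + 20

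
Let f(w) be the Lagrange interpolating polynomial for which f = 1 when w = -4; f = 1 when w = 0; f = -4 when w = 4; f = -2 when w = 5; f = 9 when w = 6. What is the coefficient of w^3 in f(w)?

-179/960

Build the Lagrange basis polynomials:
L_0(w) = w(w - 4)(w - 5)(w - 6) / [2880] = (1/2880)w^4 - (1/192)w^3 + (37/1440)w^2 - (1/24)w
L_1(w) = (w + 4)(w - 4)(w - 5)(w - 6) / [-480] = -(1/480)w^4 + (11/480)w^3 - (7/240)w^2 - (11/30)w + 1
L_2(w) = (w + 4)w(w - 5)(w - 6) / [64] = (1/64)w^4 - (7/64)w^3 - (7/32)w^2 + (15/8)w
L_3(w) = (w + 4)w(w - 4)(w - 6) / [-45] = -(1/45)w^4 + (2/15)w^3 + (16/45)w^2 - (32/15)w
L_4(w) = (w + 4)w(w - 4)(w - 5) / [120] = (1/120)w^4 - (1/24)w^3 - (2/15)w^2 + (2/3)w
f(w) = 1·L_0 + 1·L_1 + (-4)·L_2 + (-2)·L_3 + 9·L_4
Only the coefficient of w^3 is needed; take it from each L_i and combine:
1·(-1/192) + 1·(11/480) + (-4)·(-7/64) + (-2)·(2/15) + 9·(-1/24) = -179/960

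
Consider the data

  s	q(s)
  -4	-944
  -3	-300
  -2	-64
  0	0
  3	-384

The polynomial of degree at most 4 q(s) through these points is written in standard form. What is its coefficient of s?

Build the Lagrange basis polynomials:
L_0(s) = (s + 3)(s + 2)s(s - 3) / [56] = (1/56)s^4 + (1/28)s^3 - (9/56)s^2 - (9/28)s
L_1(s) = (s + 4)(s + 2)s(s - 3) / [-18] = -(1/18)s^4 - (1/6)s^3 + (5/9)s^2 + (4/3)s
L_2(s) = (s + 4)(s + 3)s(s - 3) / [20] = (1/20)s^4 + (1/5)s^3 - (9/20)s^2 - (9/5)s
L_3(s) = (s + 4)(s + 3)(s + 2)(s - 3) / [-72] = -(1/72)s^4 - (1/12)s^3 + (1/72)s^2 + (3/4)s + 1
L_4(s) = (s + 4)(s + 3)(s + 2)s / [630] = (1/630)s^4 + (1/70)s^3 + (13/315)s^2 + (4/105)s
q(s) = (-944)·L_0 + (-300)·L_1 + (-64)·L_2 + 0·L_3 + (-384)·L_4
Only the coefficient of s is needed; take it from each L_i and combine:
(-944)·(-9/28) + (-300)·(4/3) + (-64)·(-9/5) + 0·(3/4) + (-384)·(4/105) = 4

4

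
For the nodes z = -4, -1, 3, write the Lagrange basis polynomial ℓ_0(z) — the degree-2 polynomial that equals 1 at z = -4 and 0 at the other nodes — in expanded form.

ℓ_0(z) = (1/21)z^2 - (2/21)z - 1/7

ℓ_0(z) = (z + 1)(z - 3) / [(-3)·(-7)]
       = (z^2 - 2z - 3) / (21)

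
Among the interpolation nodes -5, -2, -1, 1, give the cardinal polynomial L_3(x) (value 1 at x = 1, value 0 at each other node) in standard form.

L_3(x) = (x + 5)(x + 2)(x + 1) / [(6)·(3)·(2)]
       = (x^3 + 8x^2 + 17x + 10) / (36)

L_3(x) = (1/36)x^3 + (2/9)x^2 + (17/36)x + 5/18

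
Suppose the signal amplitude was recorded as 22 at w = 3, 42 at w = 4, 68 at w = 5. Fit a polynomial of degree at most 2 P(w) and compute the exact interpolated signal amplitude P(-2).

Evaluate each Lagrange basis at w = -2:
L_0(-2) = (-6)·(-7)/[(-1)·(-2)] = 21
L_1(-2) = (-5)·(-7)/[(1)·(-1)] = -35
L_2(-2) = (-5)·(-6)/[(2)·(1)] = 15
Sum: 22·(21) + 42·(-35) + 68·(15) = 12

12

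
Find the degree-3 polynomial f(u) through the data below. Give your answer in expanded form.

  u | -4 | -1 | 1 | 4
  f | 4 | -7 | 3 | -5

Build the Lagrange basis polynomials:
L_0(u) = (u + 1)(u - 1)(u - 4) / [-120] = -(1/120)u^3 + (1/30)u^2 + (1/120)u - 1/30
L_1(u) = (u + 4)(u - 1)(u - 4) / [30] = (1/30)u^3 - (1/30)u^2 - (8/15)u + 8/15
L_2(u) = (u + 4)(u + 1)(u - 4) / [-30] = -(1/30)u^3 - (1/30)u^2 + (8/15)u + 8/15
L_3(u) = (u + 4)(u + 1)(u - 1) / [120] = (1/120)u^3 + (1/30)u^2 - (1/120)u - 1/30
f(u) = 4·L_0 + (-7)·L_1 + 3·L_2 + (-5)·L_3
  4·L_0(u) = -(1/30)u^3 + (2/15)u^2 + (1/30)u - 2/15
  (-7)·L_1(u) = -(7/30)u^3 + (7/30)u^2 + (56/15)u - 56/15
  3·L_2(u) = -(1/10)u^3 - (1/10)u^2 + (8/5)u + 8/5
  (-5)·L_3(u) = -(1/24)u^3 - (1/6)u^2 + (1/24)u + 1/6
Adding term by term: -(49/120)u^3 + (1/10)u^2 + (649/120)u - 21/10

f(u) = -(49/120)u^3 + (1/10)u^2 + (649/120)u - 21/10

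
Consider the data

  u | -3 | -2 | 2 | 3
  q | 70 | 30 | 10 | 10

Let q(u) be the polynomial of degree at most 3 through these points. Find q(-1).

Using Newton's divided-difference form:
q[-3,-2] = (30 - 70) / (-2 - (-3)) = -40
q[-2,2] = (10 - 30) / (2 - (-2)) = -5
q[2,3] = (10 - 10) / (3 - 2) = 0
q[-3,-2,2] = (-5 - (-40)) / (2 - (-3)) = 7
q[-2,2,3] = (0 - (-5)) / (3 - (-2)) = 1
q[-3,-2,2,3] = (1 - 7) / (3 - (-3)) = -1
q(-1) = 70 + (-40)·(2) + 7·(2)·(1) + (-1)·(2)·(1)·(-3) = 10

10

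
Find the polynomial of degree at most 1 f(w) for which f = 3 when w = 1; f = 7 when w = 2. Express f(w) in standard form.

f(w) = 4w - 1

Build the Lagrange basis polynomials:
L_0(w) = (w - 2) / [-1] = -w + 2
L_1(w) = (w - 1) / [1] = w - 1
f(w) = 3·L_0 + 7·L_1
  3·L_0(w) = -3w + 6
  7·L_1(w) = 7w - 7
Adding term by term: 4w - 1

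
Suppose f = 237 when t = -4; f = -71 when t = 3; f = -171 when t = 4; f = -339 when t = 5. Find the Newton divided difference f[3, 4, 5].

f[3,4] = (-171 - (-71)) / (4 - 3) = -100
f[4,5] = (-339 - (-171)) / (5 - 4) = -168
f[3,4,5] = (-168 - (-100)) / (5 - 3) = -34

-34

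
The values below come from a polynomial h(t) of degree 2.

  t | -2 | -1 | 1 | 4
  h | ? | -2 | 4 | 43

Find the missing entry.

1

The 3 known values determine h uniquely (degree ≤ 2).
L_0(-2) = (-3)·(-6)/[(-2)·(-5)] = 9/5
L_1(-2) = (-1)·(-6)/[(2)·(-3)] = -1
L_2(-2) = (-1)·(-3)/[(5)·(3)] = 1/5
Sum: (-2)·(9/5) + 4·(-1) + 43·(1/5) = 1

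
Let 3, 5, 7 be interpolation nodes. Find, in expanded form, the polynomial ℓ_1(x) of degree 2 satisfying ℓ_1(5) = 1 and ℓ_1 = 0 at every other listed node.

ℓ_1(x) = -(1/4)x^2 + (5/2)x - 21/4

ℓ_1(x) = (x - 3)(x - 7) / [(2)·(-2)]
       = (x^2 - 10x + 21) / (-4)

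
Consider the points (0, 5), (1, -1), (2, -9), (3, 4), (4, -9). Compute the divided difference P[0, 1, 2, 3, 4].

-35/12

P[0,1] = (-1 - 5) / (1 - 0) = -6
P[1,2] = (-9 - (-1)) / (2 - 1) = -8
P[2,3] = (4 - (-9)) / (3 - 2) = 13
P[3,4] = (-9 - 4) / (4 - 3) = -13
P[0,1,2] = (-8 - (-6)) / (2 - 0) = -1
P[1,2,3] = (13 - (-8)) / (3 - 1) = 21/2
P[2,3,4] = (-13 - 13) / (4 - 2) = -13
P[0,1,2,3] = (21/2 - (-1)) / (3 - 0) = 23/6
P[1,2,3,4] = (-13 - 21/2) / (4 - 1) = -47/6
P[0,1,2,3,4] = (-47/6 - 23/6) / (4 - 0) = -35/12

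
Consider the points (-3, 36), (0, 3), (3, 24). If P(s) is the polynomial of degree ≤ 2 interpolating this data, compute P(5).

68

Evaluate each Lagrange basis at s = 5:
L_0(5) = (5)·(2)/[(-3)·(-6)] = 5/9
L_1(5) = (8)·(2)/[(3)·(-3)] = -16/9
L_2(5) = (8)·(5)/[(6)·(3)] = 20/9
Sum: 36·(5/9) + 3·(-16/9) + 24·(20/9) = 68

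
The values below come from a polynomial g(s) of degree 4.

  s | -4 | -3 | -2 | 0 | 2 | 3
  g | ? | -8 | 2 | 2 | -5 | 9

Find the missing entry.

-109/5

The 5 known values determine g uniquely (degree ≤ 4).
Evaluate each Lagrange basis at s = -4:
L_0(-4) = (-2)·(-4)·(-6)·(-7)/[(-1)·(-3)·(-5)·(-6)] = 56/15
L_1(-4) = (-1)·(-4)·(-6)·(-7)/[(1)·(-2)·(-4)·(-5)] = -21/5
L_2(-4) = (-1)·(-2)·(-6)·(-7)/[(3)·(2)·(-2)·(-3)] = 7/3
L_3(-4) = (-1)·(-2)·(-4)·(-7)/[(5)·(4)·(2)·(-1)] = -7/5
L_4(-4) = (-1)·(-2)·(-4)·(-6)/[(6)·(5)·(3)·(1)] = 8/15
Sum: (-8)·(56/15) + 2·(-21/5) + 2·(7/3) + (-5)·(-7/5) + 9·(8/15) = -109/5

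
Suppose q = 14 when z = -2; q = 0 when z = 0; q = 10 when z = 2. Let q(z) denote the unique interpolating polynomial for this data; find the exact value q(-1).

L_0(-1) = (-1)·(-3)/[(-2)·(-4)] = 3/8
L_1(-1) = (1)·(-3)/[(2)·(-2)] = 3/4
L_2(-1) = (1)·(-1)/[(4)·(2)] = -1/8
Sum: 14·(3/8) + 0 + 10·(-1/8) = 4

4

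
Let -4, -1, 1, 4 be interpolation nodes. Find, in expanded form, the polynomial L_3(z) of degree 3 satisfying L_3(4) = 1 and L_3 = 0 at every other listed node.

L_3(z) = (z + 4)(z + 1)(z - 1) / [(8)·(5)·(3)]
       = (z^3 + 4z^2 - z - 4) / (120)

L_3(z) = (1/120)z^3 + (1/30)z^2 - (1/120)z - 1/30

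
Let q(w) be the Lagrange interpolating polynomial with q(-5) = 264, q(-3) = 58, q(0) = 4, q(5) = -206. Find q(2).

-2

L_0(2) = (5)·(2)·(-3)/[(-2)·(-5)·(-10)] = 3/10
L_1(2) = (7)·(2)·(-3)/[(2)·(-3)·(-8)] = -7/8
L_2(2) = (7)·(5)·(-3)/[(5)·(3)·(-5)] = 7/5
L_3(2) = (7)·(5)·(2)/[(10)·(8)·(5)] = 7/40
Sum: 264·(3/10) + 58·(-7/8) + 4·(7/5) + (-206)·(7/40) = -2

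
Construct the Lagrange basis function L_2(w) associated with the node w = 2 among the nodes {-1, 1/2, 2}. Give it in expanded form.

L_2(w) = (2/9)w^2 + (1/9)w - 1/9

L_2(w) = (w + 1)(w - 1/2) / [(3)·(3/2)]
       = (w^2 + (1/2)w - 1/2) / (9/2)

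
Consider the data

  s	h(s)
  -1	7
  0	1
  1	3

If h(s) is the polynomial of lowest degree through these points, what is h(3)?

31

Using Newton's divided-difference form:
h[-1,0] = (1 - 7) / (0 - (-1)) = -6
h[0,1] = (3 - 1) / (1 - 0) = 2
h[-1,0,1] = (2 - (-6)) / (1 - (-1)) = 4
h(3) = 7 + (-6)·(4) + 4·(4)·(3) = 31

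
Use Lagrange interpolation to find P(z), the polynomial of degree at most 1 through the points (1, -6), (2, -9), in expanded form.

Build the Lagrange basis polynomials:
L_0(z) = (z - 2) / [-1] = -z + 2
L_1(z) = (z - 1) / [1] = z - 1
P(z) = (-6)·L_0 + (-9)·L_1
  (-6)·L_0(z) = 6z - 12
  (-9)·L_1(z) = -9z + 9
Adding term by term: -3z - 3

P(z) = -3z - 3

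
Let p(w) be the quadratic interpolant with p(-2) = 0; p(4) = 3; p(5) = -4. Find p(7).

-171/7

Using Newton's divided-difference form:
p[-2,4] = (3 - 0) / (4 - (-2)) = 1/2
p[4,5] = (-4 - 3) / (5 - 4) = -7
p[-2,4,5] = (-7 - 1/2) / (5 - (-2)) = -15/14
p(7) = 0 + (1/2)·(9) + (-15/14)·(9)·(3) = -171/7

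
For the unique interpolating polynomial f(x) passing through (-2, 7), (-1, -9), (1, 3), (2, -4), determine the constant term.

-9/2

Build the Lagrange basis polynomials:
L_0(x) = (x + 1)(x - 1)(x - 2) / [-12] = -(1/12)x^3 + (1/6)x^2 + (1/12)x - 1/6
L_1(x) = (x + 2)(x - 1)(x - 2) / [6] = (1/6)x^3 - (1/6)x^2 - (2/3)x + 2/3
L_2(x) = (x + 2)(x + 1)(x - 2) / [-6] = -(1/6)x^3 - (1/6)x^2 + (2/3)x + 2/3
L_3(x) = (x + 2)(x + 1)(x - 1) / [12] = (1/12)x^3 + (1/6)x^2 - (1/12)x - 1/6
f(x) = 7·L_0 + (-9)·L_1 + 3·L_2 + (-4)·L_3
Only the constant term is needed; take it from each L_i and combine:
7·(-1/6) + (-9)·(2/3) + 3·(2/3) + (-4)·(-1/6) = -9/2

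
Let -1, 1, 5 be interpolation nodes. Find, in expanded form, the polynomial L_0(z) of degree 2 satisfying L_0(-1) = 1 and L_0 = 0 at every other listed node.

L_0(z) = (1/12)z^2 - (1/2)z + 5/12

L_0(z) = (z - 1)(z - 5) / [(-2)·(-6)]
       = (z^2 - 6z + 5) / (12)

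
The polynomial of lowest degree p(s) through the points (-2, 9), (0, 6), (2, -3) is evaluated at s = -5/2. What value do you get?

L_0(-5/2) = (-5/2)·(-9/2)/[(-2)·(-4)] = 45/32
L_1(-5/2) = (-1/2)·(-9/2)/[(2)·(-2)] = -9/16
L_2(-5/2) = (-1/2)·(-5/2)/[(4)·(2)] = 5/32
Sum: 9·(45/32) + 6·(-9/16) + (-3)·(5/32) = 141/16

141/16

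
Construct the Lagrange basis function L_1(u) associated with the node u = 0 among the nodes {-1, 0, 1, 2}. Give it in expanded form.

L_1(u) = (1/2)u^3 - u^2 - (1/2)u + 1

L_1(u) = (u + 1)(u - 1)(u - 2) / [(1)·(-1)·(-2)]
       = (u^3 - 2u^2 - u + 2) / (2)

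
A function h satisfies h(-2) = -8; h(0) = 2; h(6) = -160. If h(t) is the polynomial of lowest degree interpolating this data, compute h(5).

-113

Using Newton's divided-difference form:
h[-2,0] = (2 - (-8)) / (0 - (-2)) = 5
h[0,6] = (-160 - 2) / (6 - 0) = -27
h[-2,0,6] = (-27 - 5) / (6 - (-2)) = -4
h(5) = -8 + 5·(7) + (-4)·(7)·(5) = -113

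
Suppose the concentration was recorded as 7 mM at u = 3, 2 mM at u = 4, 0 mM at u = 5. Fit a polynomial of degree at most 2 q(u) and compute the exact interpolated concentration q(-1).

57

Using Newton's divided-difference form:
q[3,4] = (2 - 7) / (4 - 3) = -5
q[4,5] = (0 - 2) / (5 - 4) = -2
q[3,4,5] = (-2 - (-5)) / (5 - 3) = 3/2
q(-1) = 7 + (-5)·(-4) + (3/2)·(-4)·(-5) = 57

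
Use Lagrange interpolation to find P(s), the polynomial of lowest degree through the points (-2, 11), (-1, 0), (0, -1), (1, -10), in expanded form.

P(s) = -3s^3 - 4s^2 - 2s - 1

Build the Lagrange basis polynomials:
L_0(s) = (s + 1)s(s - 1) / [-6] = -(1/6)s^3 + (1/6)s
L_1(s) = (s + 2)s(s - 1) / [2] = (1/2)s^3 + (1/2)s^2 - s
L_2(s) = (s + 2)(s + 1)(s - 1) / [-2] = -(1/2)s^3 - s^2 + (1/2)s + 1
L_3(s) = (s + 2)(s + 1)s / [6] = (1/6)s^3 + (1/2)s^2 + (1/3)s
P(s) = 11·L_0 + 0·L_1 + (-1)·L_2 + (-10)·L_3
  11·L_0(s) = -(11/6)s^3 + (11/6)s
  0·L_1(s) = 0
  (-1)·L_2(s) = (1/2)s^3 + s^2 - (1/2)s - 1
  (-10)·L_3(s) = -(5/3)s^3 - 5s^2 - (10/3)s
Adding term by term: -3s^3 - 4s^2 - 2s - 1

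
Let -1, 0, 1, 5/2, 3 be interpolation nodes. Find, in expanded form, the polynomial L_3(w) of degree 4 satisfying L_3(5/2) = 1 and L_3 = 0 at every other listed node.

L_3(w) = (w + 1)w(w - 1)(w - 3) / [(7/2)·(5/2)·(3/2)·(-1/2)]
       = (w^4 - 3w^3 - w^2 + 3w) / (-105/16)

L_3(w) = -(16/105)w^4 + (16/35)w^3 + (16/105)w^2 - (16/35)w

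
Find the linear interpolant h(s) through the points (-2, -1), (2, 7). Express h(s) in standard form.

Build the Lagrange basis polynomials:
L_0(s) = (s - 2) / [-4] = -(1/4)s + 1/2
L_1(s) = (s + 2) / [4] = (1/4)s + 1/2
h(s) = (-1)·L_0 + 7·L_1
  (-1)·L_0(s) = (1/4)s - 1/2
  7·L_1(s) = (7/4)s + 7/2
Adding term by term: 2s + 3

h(s) = 2s + 3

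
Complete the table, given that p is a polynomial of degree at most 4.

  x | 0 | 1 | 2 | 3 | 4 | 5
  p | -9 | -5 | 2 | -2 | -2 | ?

The 5 known values determine p uniquely (degree ≤ 4).
Evaluate each Lagrange basis at x = 5:
L_0(5) = (4)·(3)·(2)·(1)/[(-1)·(-2)·(-3)·(-4)] = 1
L_1(5) = (5)·(3)·(2)·(1)/[(1)·(-1)·(-2)·(-3)] = -5
L_2(5) = (5)·(4)·(2)·(1)/[(2)·(1)·(-1)·(-2)] = 10
L_3(5) = (5)·(4)·(3)·(1)/[(3)·(2)·(1)·(-1)] = -10
L_4(5) = (5)·(4)·(3)·(2)/[(4)·(3)·(2)·(1)] = 5
Sum: (-9)·(1) + (-5)·(-5) + 2·(10) + (-2)·(-10) + (-2)·(5) = 46

46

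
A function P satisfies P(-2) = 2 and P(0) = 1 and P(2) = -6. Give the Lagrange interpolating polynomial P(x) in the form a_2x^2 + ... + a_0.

P(x) = -(3/4)x^2 - 2x + 1

L_0(x) = x(x - 2) / [8] = (1/8)x^2 - (1/4)x
L_1(x) = (x + 2)(x - 2) / [-4] = -(1/4)x^2 + 1
L_2(x) = (x + 2)x / [8] = (1/8)x^2 + (1/4)x
P(x) = 2·L_0 + 1·L_1 + (-6)·L_2
  2·L_0(x) = (1/4)x^2 - (1/2)x
  1·L_1(x) = -(1/4)x^2 + 1
  (-6)·L_2(x) = -(3/4)x^2 - (3/2)x
Adding term by term: -(3/4)x^2 - 2x + 1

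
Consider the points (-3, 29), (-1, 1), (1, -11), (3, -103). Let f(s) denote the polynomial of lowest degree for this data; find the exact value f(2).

-41

Using Newton's divided-difference form:
f[-3,-1] = (1 - 29) / (-1 - (-3)) = -14
f[-1,1] = (-11 - 1) / (1 - (-1)) = -6
f[1,3] = (-103 - (-11)) / (3 - 1) = -46
f[-3,-1,1] = (-6 - (-14)) / (1 - (-3)) = 2
f[-1,1,3] = (-46 - (-6)) / (3 - (-1)) = -10
f[-3,-1,1,3] = (-10 - 2) / (3 - (-3)) = -2
f(2) = 29 + (-14)·(5) + 2·(5)·(3) + (-2)·(5)·(3)·(1) = -41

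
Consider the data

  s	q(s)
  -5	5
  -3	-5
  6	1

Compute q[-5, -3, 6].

q[-5,-3] = (-5 - 5) / (-3 - (-5)) = -5
q[-3,6] = (1 - (-5)) / (6 - (-3)) = 2/3
q[-5,-3,6] = (2/3 - (-5)) / (6 - (-5)) = 17/33

17/33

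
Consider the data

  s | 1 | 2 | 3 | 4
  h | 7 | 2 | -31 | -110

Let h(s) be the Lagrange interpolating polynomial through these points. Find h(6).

-478

L_0(6) = (4)·(3)·(2)/[(-1)·(-2)·(-3)] = -4
L_1(6) = (5)·(3)·(2)/[(1)·(-1)·(-2)] = 15
L_2(6) = (5)·(4)·(2)/[(2)·(1)·(-1)] = -20
L_3(6) = (5)·(4)·(3)/[(3)·(2)·(1)] = 10
Sum: 7·(-4) + 2·(15) + (-31)·(-20) + (-110)·(10) = -478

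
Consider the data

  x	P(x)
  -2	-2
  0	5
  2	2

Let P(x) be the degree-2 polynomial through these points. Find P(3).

Using Newton's divided-difference form:
P[-2,0] = (5 - (-2)) / (0 - (-2)) = 7/2
P[0,2] = (2 - 5) / (2 - 0) = -3/2
P[-2,0,2] = (-3/2 - 7/2) / (2 - (-2)) = -5/4
P(3) = -2 + (7/2)·(5) + (-5/4)·(5)·(3) = -13/4

-13/4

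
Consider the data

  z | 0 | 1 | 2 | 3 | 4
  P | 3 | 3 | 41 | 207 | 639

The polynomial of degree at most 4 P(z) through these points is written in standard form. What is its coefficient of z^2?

Build the Lagrange basis polynomials:
L_0(z) = (z - 1)(z - 2)(z - 3)(z - 4) / [24] = (1/24)z^4 - (5/12)z^3 + (35/24)z^2 - (25/12)z + 1
L_1(z) = z(z - 2)(z - 3)(z - 4) / [-6] = -(1/6)z^4 + (3/2)z^3 - (13/3)z^2 + 4z
L_2(z) = z(z - 1)(z - 3)(z - 4) / [4] = (1/4)z^4 - 2z^3 + (19/4)z^2 - 3z
L_3(z) = z(z - 1)(z - 2)(z - 4) / [-6] = -(1/6)z^4 + (7/6)z^3 - (7/3)z^2 + (4/3)z
L_4(z) = z(z - 1)(z - 2)(z - 3) / [24] = (1/24)z^4 - (1/4)z^3 + (11/24)z^2 - (1/4)z
P(z) = 3·L_0 + 3·L_1 + 41·L_2 + 207·L_3 + 639·L_4
Only the coefficient of z^2 is needed; take it from each L_i and combine:
3·(35/24) + 3·(-13/3) + 41·(19/4) + 207·(-7/3) + 639·(11/24) = -4

-4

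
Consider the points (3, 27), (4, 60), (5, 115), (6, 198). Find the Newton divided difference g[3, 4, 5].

11

g[3,4] = (60 - 27) / (4 - 3) = 33
g[4,5] = (115 - 60) / (5 - 4) = 55
g[3,4,5] = (55 - 33) / (5 - 3) = 11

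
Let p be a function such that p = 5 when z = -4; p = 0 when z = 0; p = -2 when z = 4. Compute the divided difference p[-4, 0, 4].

p[-4,0] = (0 - 5) / (0 - (-4)) = -5/4
p[0,4] = (-2 - 0) / (4 - 0) = -1/2
p[-4,0,4] = (-1/2 - (-5/4)) / (4 - (-4)) = 3/32

3/32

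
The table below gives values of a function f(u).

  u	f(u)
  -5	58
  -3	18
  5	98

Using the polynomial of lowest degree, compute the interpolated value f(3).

42

Using Newton's divided-difference form:
f[-5,-3] = (18 - 58) / (-3 - (-5)) = -20
f[-3,5] = (98 - 18) / (5 - (-3)) = 10
f[-5,-3,5] = (10 - (-20)) / (5 - (-5)) = 3
f(3) = 58 + (-20)·(8) + 3·(8)·(6) = 42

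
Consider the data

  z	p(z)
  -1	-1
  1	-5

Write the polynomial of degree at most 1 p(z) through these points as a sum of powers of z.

Build the Lagrange basis polynomials:
L_0(z) = (z - 1) / [-2] = -(1/2)z + 1/2
L_1(z) = (z + 1) / [2] = (1/2)z + 1/2
p(z) = (-1)·L_0 + (-5)·L_1
  (-1)·L_0(z) = (1/2)z - 1/2
  (-5)·L_1(z) = -(5/2)z - 5/2
Adding term by term: -2z - 3

p(z) = -2z - 3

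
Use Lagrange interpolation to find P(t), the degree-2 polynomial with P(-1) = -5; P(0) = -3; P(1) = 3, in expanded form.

L_0(t) = t(t - 1) / [2] = (1/2)t^2 - (1/2)t
L_1(t) = (t + 1)(t - 1) / [-1] = -t^2 + 1
L_2(t) = (t + 1)t / [2] = (1/2)t^2 + (1/2)t
P(t) = (-5)·L_0 + (-3)·L_1 + 3·L_2
  (-5)·L_0(t) = -(5/2)t^2 + (5/2)t
  (-3)·L_1(t) = 3t^2 - 3
  3·L_2(t) = (3/2)t^2 + (3/2)t
Adding term by term: 2t^2 + 4t - 3

P(t) = 2t^2 + 4t - 3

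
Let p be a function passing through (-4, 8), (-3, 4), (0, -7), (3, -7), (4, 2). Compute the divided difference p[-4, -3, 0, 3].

p[-4,-3] = (4 - 8) / (-3 - (-4)) = -4
p[-3,0] = (-7 - 4) / (0 - (-3)) = -11/3
p[0,3] = (-7 - (-7)) / (3 - 0) = 0
p[-4,-3,0] = (-11/3 - (-4)) / (0 - (-4)) = 1/12
p[-3,0,3] = (0 - (-11/3)) / (3 - (-3)) = 11/18
p[-4,-3,0,3] = (11/18 - 1/12) / (3 - (-4)) = 19/252

19/252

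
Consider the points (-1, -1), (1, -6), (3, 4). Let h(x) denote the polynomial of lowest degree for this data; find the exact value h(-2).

L_0(-2) = (-3)·(-5)/[(-2)·(-4)] = 15/8
L_1(-2) = (-1)·(-5)/[(2)·(-2)] = -5/4
L_2(-2) = (-1)·(-3)/[(4)·(2)] = 3/8
Sum: (-1)·(15/8) + (-6)·(-5/4) + 4·(3/8) = 57/8

57/8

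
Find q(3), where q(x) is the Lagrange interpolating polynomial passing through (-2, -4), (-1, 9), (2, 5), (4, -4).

-5/6

L_0(3) = (4)·(1)·(-1)/[(-1)·(-4)·(-6)] = 1/6
L_1(3) = (5)·(1)·(-1)/[(1)·(-3)·(-5)] = -1/3
L_2(3) = (5)·(4)·(-1)/[(4)·(3)·(-2)] = 5/6
L_3(3) = (5)·(4)·(1)/[(6)·(5)·(2)] = 1/3
Sum: (-4)·(1/6) + 9·(-1/3) + 5·(5/6) + (-4)·(1/3) = -5/6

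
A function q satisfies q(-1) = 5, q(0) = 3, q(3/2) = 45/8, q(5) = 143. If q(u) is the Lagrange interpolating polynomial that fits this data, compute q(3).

L_0(3) = (3)·(3/2)·(-2)/[(-1)·(-5/2)·(-6)] = 3/5
L_1(3) = (4)·(3/2)·(-2)/[(1)·(-3/2)·(-5)] = -8/5
L_2(3) = (4)·(3)·(-2)/[(5/2)·(3/2)·(-7/2)] = 64/35
L_3(3) = (4)·(3)·(3/2)/[(6)·(5)·(7/2)] = 6/35
Sum: 5·(3/5) + 3·(-8/5) + 45/8·(64/35) + 143·(6/35) = 33

33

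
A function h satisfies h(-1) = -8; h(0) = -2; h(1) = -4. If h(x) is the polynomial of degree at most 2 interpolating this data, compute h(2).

Evaluate each Lagrange basis at x = 2:
L_0(2) = (2)·(1)/[(-1)·(-2)] = 1
L_1(2) = (3)·(1)/[(1)·(-1)] = -3
L_2(2) = (3)·(2)/[(2)·(1)] = 3
Sum: (-8)·(1) + (-2)·(-3) + (-4)·(3) = -14

-14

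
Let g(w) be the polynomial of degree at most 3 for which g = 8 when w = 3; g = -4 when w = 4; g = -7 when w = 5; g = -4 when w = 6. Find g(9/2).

Using Newton's divided-difference form:
g[3,4] = (-4 - 8) / (4 - 3) = -12
g[4,5] = (-7 - (-4)) / (5 - 4) = -3
g[5,6] = (-4 - (-7)) / (6 - 5) = 3
g[3,4,5] = (-3 - (-12)) / (5 - 3) = 9/2
g[4,5,6] = (3 - (-3)) / (6 - 4) = 3
g[3,4,5,6] = (3 - 9/2) / (6 - 3) = -1/2
g(9/2) = 8 + (-12)·(3/2) + (9/2)·(3/2)·(1/2) + (-1/2)·(3/2)·(1/2)·(-1/2) = -103/16

-103/16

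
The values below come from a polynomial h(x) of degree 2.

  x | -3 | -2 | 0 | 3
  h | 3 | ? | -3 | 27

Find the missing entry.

-3

The 3 known values determine h uniquely (degree ≤ 2).
Evaluate each Lagrange basis at x = -2:
L_0(-2) = (-2)·(-5)/[(-3)·(-6)] = 5/9
L_1(-2) = (1)·(-5)/[(3)·(-3)] = 5/9
L_2(-2) = (1)·(-2)/[(6)·(3)] = -1/9
Sum: 3·(5/9) + (-3)·(5/9) + 27·(-1/9) = -3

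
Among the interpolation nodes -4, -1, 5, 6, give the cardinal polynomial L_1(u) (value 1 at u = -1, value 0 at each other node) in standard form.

L_1(u) = (u + 4)(u - 5)(u - 6) / [(3)·(-6)·(-7)]
       = (u^3 - 7u^2 - 14u + 120) / (126)

L_1(u) = (1/126)u^3 - (1/18)u^2 - (1/9)u + 20/21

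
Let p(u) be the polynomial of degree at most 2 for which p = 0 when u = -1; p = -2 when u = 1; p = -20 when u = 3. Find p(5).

L_0(5) = (4)·(2)/[(-2)·(-4)] = 1
L_1(5) = (6)·(2)/[(2)·(-2)] = -3
L_2(5) = (6)·(4)/[(4)·(2)] = 3
Sum: 0 + (-2)·(-3) + (-20)·(3) = -54

-54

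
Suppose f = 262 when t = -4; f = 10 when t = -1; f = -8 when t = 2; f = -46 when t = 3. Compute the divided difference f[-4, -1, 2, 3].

f[-4,-1] = (10 - 262) / (-1 - (-4)) = -84
f[-1,2] = (-8 - 10) / (2 - (-1)) = -6
f[2,3] = (-46 - (-8)) / (3 - 2) = -38
f[-4,-1,2] = (-6 - (-84)) / (2 - (-4)) = 13
f[-1,2,3] = (-38 - (-6)) / (3 - (-1)) = -8
f[-4,-1,2,3] = (-8 - 13) / (3 - (-4)) = -3

-3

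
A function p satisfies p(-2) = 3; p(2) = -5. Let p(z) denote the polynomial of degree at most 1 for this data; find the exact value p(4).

L_0(4) = (2)/[(-4)] = -1/2
L_1(4) = (6)/[(4)] = 3/2
Sum: 3·(-1/2) + (-5)·(3/2) = -9

-9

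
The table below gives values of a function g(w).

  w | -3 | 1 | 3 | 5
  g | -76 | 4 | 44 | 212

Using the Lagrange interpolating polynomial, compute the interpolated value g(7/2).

Evaluate each Lagrange basis at w = 7/2:
L_0(7/2) = (5/2)·(1/2)·(-3/2)/[(-4)·(-6)·(-8)] = 5/512
L_1(7/2) = (13/2)·(1/2)·(-3/2)/[(4)·(-2)·(-4)] = -39/256
L_2(7/2) = (13/2)·(5/2)·(-3/2)/[(6)·(2)·(-2)] = 65/64
L_3(7/2) = (13/2)·(5/2)·(1/2)/[(8)·(4)·(2)] = 65/512
Sum: (-76)·(5/512) + 4·(-39/256) + 44·(65/64) + 212·(65/512) = 281/4

281/4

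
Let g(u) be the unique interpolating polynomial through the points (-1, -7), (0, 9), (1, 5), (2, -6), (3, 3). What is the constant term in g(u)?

9

Build the Lagrange basis polynomials:
L_0(u) = u(u - 1)(u - 2)(u - 3) / [24] = (1/24)u^4 - (1/4)u^3 + (11/24)u^2 - (1/4)u
L_1(u) = (u + 1)(u - 1)(u - 2)(u - 3) / [-6] = -(1/6)u^4 + (5/6)u^3 - (5/6)u^2 - (5/6)u + 1
L_2(u) = (u + 1)u(u - 2)(u - 3) / [4] = (1/4)u^4 - u^3 + (1/4)u^2 + (3/2)u
L_3(u) = (u + 1)u(u - 1)(u - 3) / [-6] = -(1/6)u^4 + (1/2)u^3 + (1/6)u^2 - (1/2)u
L_4(u) = (u + 1)u(u - 1)(u - 2) / [24] = (1/24)u^4 - (1/12)u^3 - (1/24)u^2 + (1/12)u
g(u) = (-7)·L_0 + 9·L_1 + 5·L_2 + (-6)·L_3 + 3·L_4
Only the constant term is needed; take it from each L_i and combine:
(-7)·(0) + 9·(1) + 5·(0) + (-6)·(0) + 3·(0) = 9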